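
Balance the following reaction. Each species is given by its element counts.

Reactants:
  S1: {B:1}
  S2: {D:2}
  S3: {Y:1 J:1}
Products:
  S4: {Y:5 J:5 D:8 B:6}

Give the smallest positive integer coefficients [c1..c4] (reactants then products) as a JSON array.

Y: 6·0+4·0+5·1 = 5 | 1·5 = 5
J: 6·0+4·0+5·1 = 5 | 1·5 = 5
D: 6·0+4·2+5·0 = 8 | 1·8 = 8
B: 6·1+4·0+5·0 = 6 | 1·6 = 6
gcd(6,4,5,1) = 1

Coefficients: [6, 4, 5, 1]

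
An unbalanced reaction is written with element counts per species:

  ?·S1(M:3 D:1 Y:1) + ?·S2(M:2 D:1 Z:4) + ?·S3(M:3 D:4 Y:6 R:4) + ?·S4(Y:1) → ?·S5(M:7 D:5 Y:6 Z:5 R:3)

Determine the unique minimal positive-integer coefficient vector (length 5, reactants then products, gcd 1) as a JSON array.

Coefficients: [3, 5, 3, 3, 4]

M: 3·3+5·2+3·3+3·0 = 28 | 4·7 = 28
D: 3·1+5·1+3·4+3·0 = 20 | 4·5 = 20
Y: 3·1+5·0+3·6+3·1 = 24 | 4·6 = 24
Z: 3·0+5·4+3·0+3·0 = 20 | 4·5 = 20
R: 3·0+5·0+3·4+3·0 = 12 | 4·3 = 12
gcd(3,5,3,3,4) = 1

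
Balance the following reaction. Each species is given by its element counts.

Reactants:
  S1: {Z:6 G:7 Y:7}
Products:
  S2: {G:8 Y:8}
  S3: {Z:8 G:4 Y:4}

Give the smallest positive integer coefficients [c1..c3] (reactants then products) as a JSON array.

Z: 4·6 = 24 | 2·0+3·8 = 24
G: 4·7 = 28 | 2·8+3·4 = 28
Y: 4·7 = 28 | 2·8+3·4 = 28
gcd(4,2,3) = 1

Coefficients: [4, 2, 3]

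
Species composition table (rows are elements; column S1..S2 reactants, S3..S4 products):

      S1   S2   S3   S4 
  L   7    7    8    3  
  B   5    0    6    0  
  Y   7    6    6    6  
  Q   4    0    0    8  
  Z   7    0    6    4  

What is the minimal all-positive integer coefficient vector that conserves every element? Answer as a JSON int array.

Coefficients: [6, 1, 5, 3]

L: 6·7+1·7 = 49 | 5·8+3·3 = 49
B: 6·5+1·0 = 30 | 5·6+3·0 = 30
Y: 6·7+1·6 = 48 | 5·6+3·6 = 48
Q: 6·4+1·0 = 24 | 5·0+3·8 = 24
Z: 6·7+1·0 = 42 | 5·6+3·4 = 42
gcd(6,1,5,3) = 1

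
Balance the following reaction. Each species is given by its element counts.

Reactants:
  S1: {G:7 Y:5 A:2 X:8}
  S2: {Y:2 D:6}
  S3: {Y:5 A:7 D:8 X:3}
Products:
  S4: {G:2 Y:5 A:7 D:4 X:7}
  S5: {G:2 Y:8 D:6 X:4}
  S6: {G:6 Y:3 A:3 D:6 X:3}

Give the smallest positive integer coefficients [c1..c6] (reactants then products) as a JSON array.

G: 6·7+3·0+6·0 = 42 | 6·2+3·2+4·6 = 42
Y: 6·5+3·2+6·5 = 66 | 6·5+3·8+4·3 = 66
A: 6·2+3·0+6·7 = 54 | 6·7+3·0+4·3 = 54
D: 6·0+3·6+6·8 = 66 | 6·4+3·6+4·6 = 66
X: 6·8+3·0+6·3 = 66 | 6·7+3·4+4·3 = 66
gcd(6,3,6,6,3,4) = 1

Coefficients: [6, 3, 6, 6, 3, 4]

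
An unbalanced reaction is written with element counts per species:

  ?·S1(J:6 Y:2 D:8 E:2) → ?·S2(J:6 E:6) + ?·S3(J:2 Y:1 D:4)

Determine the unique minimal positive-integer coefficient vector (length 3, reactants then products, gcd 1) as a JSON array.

Coefficients: [3, 1, 6]

J: 3·6 = 18 | 1·6+6·2 = 18
Y: 3·2 = 6 | 1·0+6·1 = 6
D: 3·8 = 24 | 1·0+6·4 = 24
E: 3·2 = 6 | 1·6+6·0 = 6
gcd(3,1,6) = 1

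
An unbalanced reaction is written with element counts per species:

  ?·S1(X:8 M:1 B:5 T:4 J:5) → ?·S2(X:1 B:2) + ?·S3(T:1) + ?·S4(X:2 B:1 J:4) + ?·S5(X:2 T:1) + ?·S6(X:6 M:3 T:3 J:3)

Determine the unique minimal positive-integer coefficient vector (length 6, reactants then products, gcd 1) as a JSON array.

Coefficients: [3, 6, 6, 3, 3, 1]

X: 3·8 = 24 | 6·1+6·0+3·2+3·2+1·6 = 24
M: 3·1 = 3 | 6·0+6·0+3·0+3·0+1·3 = 3
B: 3·5 = 15 | 6·2+6·0+3·1+3·0+1·0 = 15
T: 3·4 = 12 | 6·0+6·1+3·0+3·1+1·3 = 12
J: 3·5 = 15 | 6·0+6·0+3·4+3·0+1·3 = 15
gcd(3,6,6,3,3,1) = 1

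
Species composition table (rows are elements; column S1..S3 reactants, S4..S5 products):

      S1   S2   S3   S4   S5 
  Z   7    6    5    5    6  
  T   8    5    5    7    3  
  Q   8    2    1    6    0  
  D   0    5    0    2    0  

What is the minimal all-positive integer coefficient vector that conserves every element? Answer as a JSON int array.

Z: 3·7+2·6+2·5 = 43 | 5·5+3·6 = 43
T: 3·8+2·5+2·5 = 44 | 5·7+3·3 = 44
Q: 3·8+2·2+2·1 = 30 | 5·6+3·0 = 30
D: 3·0+2·5+2·0 = 10 | 5·2+3·0 = 10
gcd(3,2,2,5,3) = 1

Coefficients: [3, 2, 2, 5, 3]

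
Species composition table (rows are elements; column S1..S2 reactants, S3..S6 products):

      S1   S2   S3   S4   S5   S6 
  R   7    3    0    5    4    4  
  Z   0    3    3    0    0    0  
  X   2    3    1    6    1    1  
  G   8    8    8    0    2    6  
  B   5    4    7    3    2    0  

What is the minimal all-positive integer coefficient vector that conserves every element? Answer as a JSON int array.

Coefficients: [4, 3, 3, 1, 4, 4]

R: 4·7+3·3 = 37 | 3·0+1·5+4·4+4·4 = 37
Z: 4·0+3·3 = 9 | 3·3+1·0+4·0+4·0 = 9
X: 4·2+3·3 = 17 | 3·1+1·6+4·1+4·1 = 17
G: 4·8+3·8 = 56 | 3·8+1·0+4·2+4·6 = 56
B: 4·5+3·4 = 32 | 3·7+1·3+4·2+4·0 = 32
gcd(4,3,3,1,4,4) = 1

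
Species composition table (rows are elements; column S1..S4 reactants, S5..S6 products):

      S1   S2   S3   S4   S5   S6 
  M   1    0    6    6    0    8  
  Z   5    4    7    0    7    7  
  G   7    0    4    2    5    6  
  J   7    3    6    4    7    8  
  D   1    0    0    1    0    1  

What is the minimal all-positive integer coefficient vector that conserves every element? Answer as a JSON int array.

M: 4·1+2·0+5·6+1·6 = 40 | 4·0+5·8 = 40
Z: 4·5+2·4+5·7+1·0 = 63 | 4·7+5·7 = 63
G: 4·7+2·0+5·4+1·2 = 50 | 4·5+5·6 = 50
J: 4·7+2·3+5·6+1·4 = 68 | 4·7+5·8 = 68
D: 4·1+2·0+5·0+1·1 = 5 | 4·0+5·1 = 5
gcd(4,2,5,1,4,5) = 1

Coefficients: [4, 2, 5, 1, 4, 5]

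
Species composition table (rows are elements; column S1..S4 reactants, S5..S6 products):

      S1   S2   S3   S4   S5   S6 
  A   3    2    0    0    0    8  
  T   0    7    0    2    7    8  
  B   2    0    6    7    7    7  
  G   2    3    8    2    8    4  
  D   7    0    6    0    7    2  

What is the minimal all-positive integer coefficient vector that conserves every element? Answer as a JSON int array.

A: 4·3+6·2+1·0+5·0 = 24 | 4·0+3·8 = 24
T: 4·0+6·7+1·0+5·2 = 52 | 4·7+3·8 = 52
B: 4·2+6·0+1·6+5·7 = 49 | 4·7+3·7 = 49
G: 4·2+6·3+1·8+5·2 = 44 | 4·8+3·4 = 44
D: 4·7+6·0+1·6+5·0 = 34 | 4·7+3·2 = 34
gcd(4,6,1,5,4,3) = 1

Coefficients: [4, 6, 1, 5, 4, 3]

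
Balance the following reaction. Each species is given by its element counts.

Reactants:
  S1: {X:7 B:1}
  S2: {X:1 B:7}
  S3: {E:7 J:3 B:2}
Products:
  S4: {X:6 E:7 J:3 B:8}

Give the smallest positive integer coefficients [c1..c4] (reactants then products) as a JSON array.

Coefficients: [3, 3, 4, 4]

X: 3·7+3·1+4·0 = 24 | 4·6 = 24
E: 3·0+3·0+4·7 = 28 | 4·7 = 28
J: 3·0+3·0+4·3 = 12 | 4·3 = 12
B: 3·1+3·7+4·2 = 32 | 4·8 = 32
gcd(3,3,4,4) = 1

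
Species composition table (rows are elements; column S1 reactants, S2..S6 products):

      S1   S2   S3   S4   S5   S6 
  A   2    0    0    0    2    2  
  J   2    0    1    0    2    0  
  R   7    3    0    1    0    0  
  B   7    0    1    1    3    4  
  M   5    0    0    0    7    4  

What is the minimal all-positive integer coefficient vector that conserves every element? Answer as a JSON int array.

Coefficients: [3, 5, 4, 6, 1, 2]

A: 3·2 = 6 | 5·0+4·0+6·0+1·2+2·2 = 6
J: 3·2 = 6 | 5·0+4·1+6·0+1·2+2·0 = 6
R: 3·7 = 21 | 5·3+4·0+6·1+1·0+2·0 = 21
B: 3·7 = 21 | 5·0+4·1+6·1+1·3+2·4 = 21
M: 3·5 = 15 | 5·0+4·0+6·0+1·7+2·4 = 15
gcd(3,5,4,6,1,2) = 1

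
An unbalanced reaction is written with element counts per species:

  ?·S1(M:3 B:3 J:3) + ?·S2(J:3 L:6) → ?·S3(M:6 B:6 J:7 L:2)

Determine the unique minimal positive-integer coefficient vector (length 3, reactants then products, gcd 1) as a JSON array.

M: 6·3+1·0 = 18 | 3·6 = 18
B: 6·3+1·0 = 18 | 3·6 = 18
J: 6·3+1·3 = 21 | 3·7 = 21
L: 6·0+1·6 = 6 | 3·2 = 6
gcd(6,1,3) = 1

Coefficients: [6, 1, 3]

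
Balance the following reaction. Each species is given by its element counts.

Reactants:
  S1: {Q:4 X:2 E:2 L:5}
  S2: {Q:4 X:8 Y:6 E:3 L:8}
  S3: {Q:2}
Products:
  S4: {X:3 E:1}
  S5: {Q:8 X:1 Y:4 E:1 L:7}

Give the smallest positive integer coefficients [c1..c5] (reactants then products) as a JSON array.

Q: 1·4+2·4+6·2 = 24 | 5·0+3·8 = 24
X: 1·2+2·8+6·0 = 18 | 5·3+3·1 = 18
Y: 1·0+2·6+6·0 = 12 | 5·0+3·4 = 12
E: 1·2+2·3+6·0 = 8 | 5·1+3·1 = 8
L: 1·5+2·8+6·0 = 21 | 5·0+3·7 = 21
gcd(1,2,6,5,3) = 1

Coefficients: [1, 2, 6, 5, 3]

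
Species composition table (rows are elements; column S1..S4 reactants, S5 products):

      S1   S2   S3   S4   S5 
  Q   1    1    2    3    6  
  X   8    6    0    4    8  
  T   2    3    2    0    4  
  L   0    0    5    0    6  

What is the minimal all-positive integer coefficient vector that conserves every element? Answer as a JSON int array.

Q: 1·1+2·1+6·2+5·3 = 30 | 5·6 = 30
X: 1·8+2·6+6·0+5·4 = 40 | 5·8 = 40
T: 1·2+2·3+6·2+5·0 = 20 | 5·4 = 20
L: 1·0+2·0+6·5+5·0 = 30 | 5·6 = 30
gcd(1,2,6,5,5) = 1

Coefficients: [1, 2, 6, 5, 5]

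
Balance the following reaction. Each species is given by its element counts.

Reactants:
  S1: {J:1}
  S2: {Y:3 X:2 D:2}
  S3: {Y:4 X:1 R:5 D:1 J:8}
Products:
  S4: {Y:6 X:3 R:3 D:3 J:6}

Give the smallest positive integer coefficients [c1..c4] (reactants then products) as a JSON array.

Y: 6·0+6·3+3·4 = 30 | 5·6 = 30
X: 6·0+6·2+3·1 = 15 | 5·3 = 15
R: 6·0+6·0+3·5 = 15 | 5·3 = 15
D: 6·0+6·2+3·1 = 15 | 5·3 = 15
J: 6·1+6·0+3·8 = 30 | 5·6 = 30
gcd(6,6,3,5) = 1

Coefficients: [6, 6, 3, 5]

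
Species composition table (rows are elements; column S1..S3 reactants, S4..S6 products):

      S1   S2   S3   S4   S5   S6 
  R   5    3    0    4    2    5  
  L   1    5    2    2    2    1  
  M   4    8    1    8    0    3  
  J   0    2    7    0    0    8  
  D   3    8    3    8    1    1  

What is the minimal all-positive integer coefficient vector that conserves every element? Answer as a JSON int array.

Coefficients: [5, 1, 2, 3, 3, 2]

R: 5·5+1·3+2·0 = 28 | 3·4+3·2+2·5 = 28
L: 5·1+1·5+2·2 = 14 | 3·2+3·2+2·1 = 14
M: 5·4+1·8+2·1 = 30 | 3·8+3·0+2·3 = 30
J: 5·0+1·2+2·7 = 16 | 3·0+3·0+2·8 = 16
D: 5·3+1·8+2·3 = 29 | 3·8+3·1+2·1 = 29
gcd(5,1,2,3,3,2) = 1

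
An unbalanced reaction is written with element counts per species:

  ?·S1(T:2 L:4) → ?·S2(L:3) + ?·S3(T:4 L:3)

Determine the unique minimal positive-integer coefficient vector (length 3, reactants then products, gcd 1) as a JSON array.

Coefficients: [6, 5, 3]

T: 6·2 = 12 | 5·0+3·4 = 12
L: 6·4 = 24 | 5·3+3·3 = 24
gcd(6,5,3) = 1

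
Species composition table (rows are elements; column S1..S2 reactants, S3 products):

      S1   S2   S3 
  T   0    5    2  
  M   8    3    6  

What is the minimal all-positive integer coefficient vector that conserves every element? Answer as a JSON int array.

T: 3·0+2·5 = 10 | 5·2 = 10
M: 3·8+2·3 = 30 | 5·6 = 30
gcd(3,2,5) = 1

Coefficients: [3, 2, 5]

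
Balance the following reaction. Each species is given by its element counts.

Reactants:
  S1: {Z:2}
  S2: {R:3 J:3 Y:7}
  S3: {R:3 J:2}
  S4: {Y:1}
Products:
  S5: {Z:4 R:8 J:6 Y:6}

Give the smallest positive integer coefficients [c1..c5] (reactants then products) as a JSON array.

Coefficients: [6, 2, 6, 4, 3]

Z: 6·2+2·0+6·0+4·0 = 12 | 3·4 = 12
R: 6·0+2·3+6·3+4·0 = 24 | 3·8 = 24
J: 6·0+2·3+6·2+4·0 = 18 | 3·6 = 18
Y: 6·0+2·7+6·0+4·1 = 18 | 3·6 = 18
gcd(6,2,6,4,3) = 1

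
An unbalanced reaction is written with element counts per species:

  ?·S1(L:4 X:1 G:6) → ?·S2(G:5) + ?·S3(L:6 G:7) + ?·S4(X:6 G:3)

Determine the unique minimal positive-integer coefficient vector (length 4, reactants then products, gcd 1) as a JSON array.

L: 6·4 = 24 | 1·0+4·6+1·0 = 24
X: 6·1 = 6 | 1·0+4·0+1·6 = 6
G: 6·6 = 36 | 1·5+4·7+1·3 = 36
gcd(6,1,4,1) = 1

Coefficients: [6, 1, 4, 1]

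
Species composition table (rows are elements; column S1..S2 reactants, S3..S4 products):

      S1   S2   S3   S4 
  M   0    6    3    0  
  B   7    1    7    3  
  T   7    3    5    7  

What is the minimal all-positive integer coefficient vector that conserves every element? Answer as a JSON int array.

M: 5·0+2·6 = 12 | 4·3+3·0 = 12
B: 5·7+2·1 = 37 | 4·7+3·3 = 37
T: 5·7+2·3 = 41 | 4·5+3·7 = 41
gcd(5,2,4,3) = 1

Coefficients: [5, 2, 4, 3]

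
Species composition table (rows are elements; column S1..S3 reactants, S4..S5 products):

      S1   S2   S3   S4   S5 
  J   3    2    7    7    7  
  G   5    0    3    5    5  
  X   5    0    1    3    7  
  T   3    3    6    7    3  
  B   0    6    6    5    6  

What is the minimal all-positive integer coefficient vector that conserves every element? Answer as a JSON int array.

Coefficients: [4, 1, 5, 6, 1]

J: 4·3+1·2+5·7 = 49 | 6·7+1·7 = 49
G: 4·5+1·0+5·3 = 35 | 6·5+1·5 = 35
X: 4·5+1·0+5·1 = 25 | 6·3+1·7 = 25
T: 4·3+1·3+5·6 = 45 | 6·7+1·3 = 45
B: 4·0+1·6+5·6 = 36 | 6·5+1·6 = 36
gcd(4,1,5,6,1) = 1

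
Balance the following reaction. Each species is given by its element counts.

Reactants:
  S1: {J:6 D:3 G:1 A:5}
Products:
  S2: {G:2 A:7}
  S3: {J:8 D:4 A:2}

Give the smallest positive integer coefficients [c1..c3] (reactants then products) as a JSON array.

J: 4·6 = 24 | 2·0+3·8 = 24
D: 4·3 = 12 | 2·0+3·4 = 12
G: 4·1 = 4 | 2·2+3·0 = 4
A: 4·5 = 20 | 2·7+3·2 = 20
gcd(4,2,3) = 1

Coefficients: [4, 2, 3]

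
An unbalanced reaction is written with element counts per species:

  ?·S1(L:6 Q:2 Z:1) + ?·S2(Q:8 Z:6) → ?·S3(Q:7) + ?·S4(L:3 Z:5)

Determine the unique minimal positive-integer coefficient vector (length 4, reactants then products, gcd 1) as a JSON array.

L: 2·6+3·0 = 12 | 4·0+4·3 = 12
Q: 2·2+3·8 = 28 | 4·7+4·0 = 28
Z: 2·1+3·6 = 20 | 4·0+4·5 = 20
gcd(2,3,4,4) = 1

Coefficients: [2, 3, 4, 4]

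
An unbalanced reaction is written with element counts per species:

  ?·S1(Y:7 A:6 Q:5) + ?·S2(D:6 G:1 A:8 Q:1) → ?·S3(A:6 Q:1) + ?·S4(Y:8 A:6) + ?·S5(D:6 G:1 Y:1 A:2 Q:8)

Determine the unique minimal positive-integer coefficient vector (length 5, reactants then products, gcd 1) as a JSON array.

Coefficients: [5, 3, 4, 4, 3]

D: 5·0+3·6 = 18 | 4·0+4·0+3·6 = 18
G: 5·0+3·1 = 3 | 4·0+4·0+3·1 = 3
Y: 5·7+3·0 = 35 | 4·0+4·8+3·1 = 35
A: 5·6+3·8 = 54 | 4·6+4·6+3·2 = 54
Q: 5·5+3·1 = 28 | 4·1+4·0+3·8 = 28
gcd(5,3,4,4,3) = 1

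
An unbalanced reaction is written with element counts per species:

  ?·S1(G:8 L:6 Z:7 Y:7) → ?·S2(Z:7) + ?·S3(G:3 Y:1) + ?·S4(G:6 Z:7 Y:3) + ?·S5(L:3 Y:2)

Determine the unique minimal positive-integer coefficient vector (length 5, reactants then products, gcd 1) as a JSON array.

G: 3·8 = 24 | 2·0+6·3+1·6+6·0 = 24
L: 3·6 = 18 | 2·0+6·0+1·0+6·3 = 18
Z: 3·7 = 21 | 2·7+6·0+1·7+6·0 = 21
Y: 3·7 = 21 | 2·0+6·1+1·3+6·2 = 21
gcd(3,2,6,1,6) = 1

Coefficients: [3, 2, 6, 1, 6]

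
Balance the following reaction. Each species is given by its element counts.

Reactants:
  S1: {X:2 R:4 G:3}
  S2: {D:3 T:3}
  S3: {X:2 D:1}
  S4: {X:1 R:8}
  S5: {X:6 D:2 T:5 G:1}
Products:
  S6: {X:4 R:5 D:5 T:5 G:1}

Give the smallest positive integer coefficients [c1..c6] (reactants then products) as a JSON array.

X: 1·2+5·0+3·2+2·1+1·6 = 16 | 4·4 = 16
R: 1·4+5·0+3·0+2·8+1·0 = 20 | 4·5 = 20
D: 1·0+5·3+3·1+2·0+1·2 = 20 | 4·5 = 20
T: 1·0+5·3+3·0+2·0+1·5 = 20 | 4·5 = 20
G: 1·3+5·0+3·0+2·0+1·1 = 4 | 4·1 = 4
gcd(1,5,3,2,1,4) = 1

Coefficients: [1, 5, 3, 2, 1, 4]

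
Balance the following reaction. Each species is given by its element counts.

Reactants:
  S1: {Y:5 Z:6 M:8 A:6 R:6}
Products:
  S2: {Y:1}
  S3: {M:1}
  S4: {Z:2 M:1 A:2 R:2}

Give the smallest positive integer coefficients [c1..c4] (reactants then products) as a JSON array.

Y: 1·5 = 5 | 5·1+5·0+3·0 = 5
Z: 1·6 = 6 | 5·0+5·0+3·2 = 6
M: 1·8 = 8 | 5·0+5·1+3·1 = 8
A: 1·6 = 6 | 5·0+5·0+3·2 = 6
R: 1·6 = 6 | 5·0+5·0+3·2 = 6
gcd(1,5,5,3) = 1

Coefficients: [1, 5, 5, 3]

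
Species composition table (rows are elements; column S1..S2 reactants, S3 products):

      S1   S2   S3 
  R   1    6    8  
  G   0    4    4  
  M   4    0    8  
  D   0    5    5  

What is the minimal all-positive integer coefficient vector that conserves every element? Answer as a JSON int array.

Coefficients: [2, 1, 1]

R: 2·1+1·6 = 8 | 1·8 = 8
G: 2·0+1·4 = 4 | 1·4 = 4
M: 2·4+1·0 = 8 | 1·8 = 8
D: 2·0+1·5 = 5 | 1·5 = 5
gcd(2,1,1) = 1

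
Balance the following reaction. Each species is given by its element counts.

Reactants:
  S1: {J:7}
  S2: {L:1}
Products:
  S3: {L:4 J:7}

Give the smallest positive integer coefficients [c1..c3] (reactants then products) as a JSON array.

Coefficients: [1, 4, 1]

L: 1·0+4·1 = 4 | 1·4 = 4
J: 1·7+4·0 = 7 | 1·7 = 7
gcd(1,4,1) = 1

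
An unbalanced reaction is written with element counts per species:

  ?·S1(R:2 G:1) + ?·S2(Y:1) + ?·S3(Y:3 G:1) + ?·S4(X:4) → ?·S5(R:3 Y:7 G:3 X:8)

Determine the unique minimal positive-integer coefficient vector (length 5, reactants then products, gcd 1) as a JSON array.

R: 3·2+5·0+3·0+4·0 = 6 | 2·3 = 6
Y: 3·0+5·1+3·3+4·0 = 14 | 2·7 = 14
G: 3·1+5·0+3·1+4·0 = 6 | 2·3 = 6
X: 3·0+5·0+3·0+4·4 = 16 | 2·8 = 16
gcd(3,5,3,4,2) = 1

Coefficients: [3, 5, 3, 4, 2]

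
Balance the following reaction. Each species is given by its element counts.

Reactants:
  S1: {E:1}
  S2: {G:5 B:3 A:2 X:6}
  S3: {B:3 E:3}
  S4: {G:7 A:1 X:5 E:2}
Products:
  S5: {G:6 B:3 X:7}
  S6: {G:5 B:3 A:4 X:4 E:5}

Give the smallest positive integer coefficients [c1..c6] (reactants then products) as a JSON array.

Coefficients: [5, 5, 2, 2, 4, 3]

G: 5·0+5·5+2·0+2·7 = 39 | 4·6+3·5 = 39
B: 5·0+5·3+2·3+2·0 = 21 | 4·3+3·3 = 21
A: 5·0+5·2+2·0+2·1 = 12 | 4·0+3·4 = 12
X: 5·0+5·6+2·0+2·5 = 40 | 4·7+3·4 = 40
E: 5·1+5·0+2·3+2·2 = 15 | 4·0+3·5 = 15
gcd(5,5,2,2,4,3) = 1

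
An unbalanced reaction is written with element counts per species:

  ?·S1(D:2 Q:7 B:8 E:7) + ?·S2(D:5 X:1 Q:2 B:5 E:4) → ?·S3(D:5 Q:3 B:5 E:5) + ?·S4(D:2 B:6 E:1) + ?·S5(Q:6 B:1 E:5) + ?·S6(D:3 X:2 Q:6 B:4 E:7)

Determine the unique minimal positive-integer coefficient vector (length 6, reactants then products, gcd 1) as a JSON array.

Coefficients: [5, 2, 1, 6, 5, 1]

D: 5·2+2·5 = 20 | 1·5+6·2+5·0+1·3 = 20
X: 5·0+2·1 = 2 | 1·0+6·0+5·0+1·2 = 2
Q: 5·7+2·2 = 39 | 1·3+6·0+5·6+1·6 = 39
B: 5·8+2·5 = 50 | 1·5+6·6+5·1+1·4 = 50
E: 5·7+2·4 = 43 | 1·5+6·1+5·5+1·7 = 43
gcd(5,2,1,6,5,1) = 1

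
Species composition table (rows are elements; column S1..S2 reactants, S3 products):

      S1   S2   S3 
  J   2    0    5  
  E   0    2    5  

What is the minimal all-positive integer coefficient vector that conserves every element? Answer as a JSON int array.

J: 5·2+5·0 = 10 | 2·5 = 10
E: 5·0+5·2 = 10 | 2·5 = 10
gcd(5,5,2) = 1

Coefficients: [5, 5, 2]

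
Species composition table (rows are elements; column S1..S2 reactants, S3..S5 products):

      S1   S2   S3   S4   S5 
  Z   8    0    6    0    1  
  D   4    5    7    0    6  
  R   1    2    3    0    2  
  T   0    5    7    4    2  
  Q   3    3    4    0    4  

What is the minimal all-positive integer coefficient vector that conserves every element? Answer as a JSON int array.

Z: 1·8+3·0 = 8 | 1·6+1·0+2·1 = 8
D: 1·4+3·5 = 19 | 1·7+1·0+2·6 = 19
R: 1·1+3·2 = 7 | 1·3+1·0+2·2 = 7
T: 1·0+3·5 = 15 | 1·7+1·4+2·2 = 15
Q: 1·3+3·3 = 12 | 1·4+1·0+2·4 = 12
gcd(1,3,1,1,2) = 1

Coefficients: [1, 3, 1, 1, 2]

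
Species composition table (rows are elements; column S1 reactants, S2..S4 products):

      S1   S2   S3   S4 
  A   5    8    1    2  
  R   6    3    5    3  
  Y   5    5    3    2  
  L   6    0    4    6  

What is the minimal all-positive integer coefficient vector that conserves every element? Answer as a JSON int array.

Coefficients: [5, 2, 3, 3]

A: 5·5 = 25 | 2·8+3·1+3·2 = 25
R: 5·6 = 30 | 2·3+3·5+3·3 = 30
Y: 5·5 = 25 | 2·5+3·3+3·2 = 25
L: 5·6 = 30 | 2·0+3·4+3·6 = 30
gcd(5,2,3,3) = 1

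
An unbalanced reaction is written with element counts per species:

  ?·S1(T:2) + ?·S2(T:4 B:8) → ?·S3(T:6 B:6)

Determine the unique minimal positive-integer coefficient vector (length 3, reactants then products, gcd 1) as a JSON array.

T: 6·2+3·4 = 24 | 4·6 = 24
B: 6·0+3·8 = 24 | 4·6 = 24
gcd(6,3,4) = 1

Coefficients: [6, 3, 4]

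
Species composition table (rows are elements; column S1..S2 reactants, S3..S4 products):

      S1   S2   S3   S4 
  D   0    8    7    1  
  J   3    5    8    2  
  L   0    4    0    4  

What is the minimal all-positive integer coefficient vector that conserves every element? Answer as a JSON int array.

D: 5·0+3·8 = 24 | 3·7+3·1 = 24
J: 5·3+3·5 = 30 | 3·8+3·2 = 30
L: 5·0+3·4 = 12 | 3·0+3·4 = 12
gcd(5,3,3,3) = 1

Coefficients: [5, 3, 3, 3]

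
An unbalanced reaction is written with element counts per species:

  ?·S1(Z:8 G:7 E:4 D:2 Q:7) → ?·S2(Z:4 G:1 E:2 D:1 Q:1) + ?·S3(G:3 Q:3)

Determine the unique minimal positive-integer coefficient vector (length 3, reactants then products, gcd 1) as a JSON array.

Z: 3·8 = 24 | 6·4+5·0 = 24
G: 3·7 = 21 | 6·1+5·3 = 21
E: 3·4 = 12 | 6·2+5·0 = 12
D: 3·2 = 6 | 6·1+5·0 = 6
Q: 3·7 = 21 | 6·1+5·3 = 21
gcd(3,6,5) = 1

Coefficients: [3, 6, 5]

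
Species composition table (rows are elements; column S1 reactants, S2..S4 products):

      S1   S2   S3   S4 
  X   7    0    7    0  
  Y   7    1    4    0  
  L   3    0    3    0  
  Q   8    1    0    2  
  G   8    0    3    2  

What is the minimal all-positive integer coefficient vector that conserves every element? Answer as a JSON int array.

Coefficients: [2, 6, 2, 5]

X: 2·7 = 14 | 6·0+2·7+5·0 = 14
Y: 2·7 = 14 | 6·1+2·4+5·0 = 14
L: 2·3 = 6 | 6·0+2·3+5·0 = 6
Q: 2·8 = 16 | 6·1+2·0+5·2 = 16
G: 2·8 = 16 | 6·0+2·3+5·2 = 16
gcd(2,6,2,5) = 1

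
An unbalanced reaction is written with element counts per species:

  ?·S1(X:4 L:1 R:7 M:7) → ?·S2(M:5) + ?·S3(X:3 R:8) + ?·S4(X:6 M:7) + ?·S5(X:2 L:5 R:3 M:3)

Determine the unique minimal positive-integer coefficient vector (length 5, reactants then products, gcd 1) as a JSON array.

X: 5·4 = 20 | 5·0+4·3+1·6+1·2 = 20
L: 5·1 = 5 | 5·0+4·0+1·0+1·5 = 5
R: 5·7 = 35 | 5·0+4·8+1·0+1·3 = 35
M: 5·7 = 35 | 5·5+4·0+1·7+1·3 = 35
gcd(5,5,4,1,1) = 1

Coefficients: [5, 5, 4, 1, 1]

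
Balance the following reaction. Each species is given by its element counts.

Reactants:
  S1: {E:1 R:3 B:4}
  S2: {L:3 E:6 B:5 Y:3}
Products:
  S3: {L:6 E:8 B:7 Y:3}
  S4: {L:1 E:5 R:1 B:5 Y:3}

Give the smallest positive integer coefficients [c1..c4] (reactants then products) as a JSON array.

Coefficients: [1, 5, 2, 3]

L: 1·0+5·3 = 15 | 2·6+3·1 = 15
E: 1·1+5·6 = 31 | 2·8+3·5 = 31
R: 1·3+5·0 = 3 | 2·0+3·1 = 3
B: 1·4+5·5 = 29 | 2·7+3·5 = 29
Y: 1·0+5·3 = 15 | 2·3+3·3 = 15
gcd(1,5,2,3) = 1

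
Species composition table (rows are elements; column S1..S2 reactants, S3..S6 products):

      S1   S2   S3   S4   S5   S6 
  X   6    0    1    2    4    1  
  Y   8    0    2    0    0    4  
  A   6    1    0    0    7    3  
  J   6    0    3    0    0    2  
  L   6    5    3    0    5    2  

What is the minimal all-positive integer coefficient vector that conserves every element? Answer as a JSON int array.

Coefficients: [4, 1, 4, 5, 1, 6]

X: 4·6+1·0 = 24 | 4·1+5·2+1·4+6·1 = 24
Y: 4·8+1·0 = 32 | 4·2+5·0+1·0+6·4 = 32
A: 4·6+1·1 = 25 | 4·0+5·0+1·7+6·3 = 25
J: 4·6+1·0 = 24 | 4·3+5·0+1·0+6·2 = 24
L: 4·6+1·5 = 29 | 4·3+5·0+1·5+6·2 = 29
gcd(4,1,4,5,1,6) = 1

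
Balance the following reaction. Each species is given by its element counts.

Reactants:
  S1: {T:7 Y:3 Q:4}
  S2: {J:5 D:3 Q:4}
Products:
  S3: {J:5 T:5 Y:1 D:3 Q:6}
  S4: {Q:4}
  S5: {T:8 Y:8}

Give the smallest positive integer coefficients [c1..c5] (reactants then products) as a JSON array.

J: 4·0+4·5 = 20 | 4·5+2·0+1·0 = 20
T: 4·7+4·0 = 28 | 4·5+2·0+1·8 = 28
Y: 4·3+4·0 = 12 | 4·1+2·0+1·8 = 12
D: 4·0+4·3 = 12 | 4·3+2·0+1·0 = 12
Q: 4·4+4·4 = 32 | 4·6+2·4+1·0 = 32
gcd(4,4,4,2,1) = 1

Coefficients: [4, 4, 4, 2, 1]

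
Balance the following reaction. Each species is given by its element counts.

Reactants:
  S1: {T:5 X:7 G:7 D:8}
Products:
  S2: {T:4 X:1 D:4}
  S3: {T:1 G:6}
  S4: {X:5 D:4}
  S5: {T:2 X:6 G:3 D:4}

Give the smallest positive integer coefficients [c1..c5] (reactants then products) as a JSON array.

Coefficients: [6, 5, 6, 5, 2]

T: 6·5 = 30 | 5·4+6·1+5·0+2·2 = 30
X: 6·7 = 42 | 5·1+6·0+5·5+2·6 = 42
G: 6·7 = 42 | 5·0+6·6+5·0+2·3 = 42
D: 6·8 = 48 | 5·4+6·0+5·4+2·4 = 48
gcd(6,5,6,5,2) = 1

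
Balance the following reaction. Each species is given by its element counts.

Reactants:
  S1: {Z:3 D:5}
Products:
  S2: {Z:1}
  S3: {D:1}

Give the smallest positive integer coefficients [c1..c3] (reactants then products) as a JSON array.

Z: 1·3 = 3 | 3·1+5·0 = 3
D: 1·5 = 5 | 3·0+5·1 = 5
gcd(1,3,5) = 1

Coefficients: [1, 3, 5]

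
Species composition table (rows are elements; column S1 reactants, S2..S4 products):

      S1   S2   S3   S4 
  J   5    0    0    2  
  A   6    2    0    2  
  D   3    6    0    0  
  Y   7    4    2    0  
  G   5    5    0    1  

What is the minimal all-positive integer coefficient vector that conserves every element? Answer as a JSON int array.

Coefficients: [2, 1, 5, 5]

J: 2·5 = 10 | 1·0+5·0+5·2 = 10
A: 2·6 = 12 | 1·2+5·0+5·2 = 12
D: 2·3 = 6 | 1·6+5·0+5·0 = 6
Y: 2·7 = 14 | 1·4+5·2+5·0 = 14
G: 2·5 = 10 | 1·5+5·0+5·1 = 10
gcd(2,1,5,5) = 1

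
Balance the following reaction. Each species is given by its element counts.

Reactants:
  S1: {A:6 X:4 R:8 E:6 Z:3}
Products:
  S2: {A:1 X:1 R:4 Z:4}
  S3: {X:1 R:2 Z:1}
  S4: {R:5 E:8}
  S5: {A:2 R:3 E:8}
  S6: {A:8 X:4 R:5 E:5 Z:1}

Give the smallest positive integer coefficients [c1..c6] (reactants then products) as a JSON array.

Coefficients: [6, 2, 6, 1, 1, 4]

A: 6·6 = 36 | 2·1+6·0+1·0+1·2+4·8 = 36
X: 6·4 = 24 | 2·1+6·1+1·0+1·0+4·4 = 24
R: 6·8 = 48 | 2·4+6·2+1·5+1·3+4·5 = 48
E: 6·6 = 36 | 2·0+6·0+1·8+1·8+4·5 = 36
Z: 6·3 = 18 | 2·4+6·1+1·0+1·0+4·1 = 18
gcd(6,2,6,1,1,4) = 1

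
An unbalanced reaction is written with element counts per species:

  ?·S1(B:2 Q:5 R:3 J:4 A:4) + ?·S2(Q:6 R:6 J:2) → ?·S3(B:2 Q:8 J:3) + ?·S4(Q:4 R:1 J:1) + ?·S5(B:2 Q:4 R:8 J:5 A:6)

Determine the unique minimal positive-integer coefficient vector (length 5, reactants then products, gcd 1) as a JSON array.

Coefficients: [6, 3, 2, 4, 4]

B: 6·2+3·0 = 12 | 2·2+4·0+4·2 = 12
Q: 6·5+3·6 = 48 | 2·8+4·4+4·4 = 48
R: 6·3+3·6 = 36 | 2·0+4·1+4·8 = 36
J: 6·4+3·2 = 30 | 2·3+4·1+4·5 = 30
A: 6·4+3·0 = 24 | 2·0+4·0+4·6 = 24
gcd(6,3,2,4,4) = 1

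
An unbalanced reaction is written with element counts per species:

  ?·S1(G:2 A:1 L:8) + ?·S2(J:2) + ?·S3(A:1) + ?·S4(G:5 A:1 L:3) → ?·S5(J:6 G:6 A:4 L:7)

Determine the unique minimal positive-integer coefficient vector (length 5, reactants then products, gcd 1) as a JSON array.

J: 1·0+6·2+5·0+2·0 = 12 | 2·6 = 12
G: 1·2+6·0+5·0+2·5 = 12 | 2·6 = 12
A: 1·1+6·0+5·1+2·1 = 8 | 2·4 = 8
L: 1·8+6·0+5·0+2·3 = 14 | 2·7 = 14
gcd(1,6,5,2,2) = 1

Coefficients: [1, 6, 5, 2, 2]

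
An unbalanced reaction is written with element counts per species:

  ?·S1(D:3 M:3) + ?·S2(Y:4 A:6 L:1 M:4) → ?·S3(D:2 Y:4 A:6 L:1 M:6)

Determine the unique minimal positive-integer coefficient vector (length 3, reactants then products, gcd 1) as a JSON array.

D: 2·3+3·0 = 6 | 3·2 = 6
Y: 2·0+3·4 = 12 | 3·4 = 12
A: 2·0+3·6 = 18 | 3·6 = 18
L: 2·0+3·1 = 3 | 3·1 = 3
M: 2·3+3·4 = 18 | 3·6 = 18
gcd(2,3,3) = 1

Coefficients: [2, 3, 3]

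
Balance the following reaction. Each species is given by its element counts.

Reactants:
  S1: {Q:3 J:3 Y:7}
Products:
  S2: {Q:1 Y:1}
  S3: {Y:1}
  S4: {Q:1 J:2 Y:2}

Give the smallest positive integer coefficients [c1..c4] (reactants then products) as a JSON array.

Q: 2·3 = 6 | 3·1+5·0+3·1 = 6
J: 2·3 = 6 | 3·0+5·0+3·2 = 6
Y: 2·7 = 14 | 3·1+5·1+3·2 = 14
gcd(2,3,5,3) = 1

Coefficients: [2, 3, 5, 3]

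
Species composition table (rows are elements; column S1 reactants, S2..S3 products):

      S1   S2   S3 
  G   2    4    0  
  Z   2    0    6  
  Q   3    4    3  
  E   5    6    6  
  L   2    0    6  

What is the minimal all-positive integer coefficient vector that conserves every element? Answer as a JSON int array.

Coefficients: [6, 3, 2]

G: 6·2 = 12 | 3·4+2·0 = 12
Z: 6·2 = 12 | 3·0+2·6 = 12
Q: 6·3 = 18 | 3·4+2·3 = 18
E: 6·5 = 30 | 3·6+2·6 = 30
L: 6·2 = 12 | 3·0+2·6 = 12
gcd(6,3,2) = 1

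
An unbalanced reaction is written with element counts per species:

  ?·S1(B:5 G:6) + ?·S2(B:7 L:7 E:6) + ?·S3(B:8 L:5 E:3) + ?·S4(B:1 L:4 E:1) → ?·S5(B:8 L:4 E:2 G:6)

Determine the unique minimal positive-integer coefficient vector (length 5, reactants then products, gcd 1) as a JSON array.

Coefficients: [6, 1, 1, 3, 6]

B: 6·5+1·7+1·8+3·1 = 48 | 6·8 = 48
L: 6·0+1·7+1·5+3·4 = 24 | 6·4 = 24
E: 6·0+1·6+1·3+3·1 = 12 | 6·2 = 12
G: 6·6+1·0+1·0+3·0 = 36 | 6·6 = 36
gcd(6,1,1,3,6) = 1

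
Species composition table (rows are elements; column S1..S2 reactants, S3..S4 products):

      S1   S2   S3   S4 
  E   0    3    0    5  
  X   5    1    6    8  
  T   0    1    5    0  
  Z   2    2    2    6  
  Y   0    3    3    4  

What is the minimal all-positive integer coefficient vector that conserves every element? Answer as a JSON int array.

E: 5·0+5·3 = 15 | 1·0+3·5 = 15
X: 5·5+5·1 = 30 | 1·6+3·8 = 30
T: 5·0+5·1 = 5 | 1·5+3·0 = 5
Z: 5·2+5·2 = 20 | 1·2+3·6 = 20
Y: 5·0+5·3 = 15 | 1·3+3·4 = 15
gcd(5,5,1,3) = 1

Coefficients: [5, 5, 1, 3]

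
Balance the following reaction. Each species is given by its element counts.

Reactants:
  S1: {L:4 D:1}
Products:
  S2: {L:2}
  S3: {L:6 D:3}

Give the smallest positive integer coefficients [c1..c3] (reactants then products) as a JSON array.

L: 3·4 = 12 | 3·2+1·6 = 12
D: 3·1 = 3 | 3·0+1·3 = 3
gcd(3,3,1) = 1

Coefficients: [3, 3, 1]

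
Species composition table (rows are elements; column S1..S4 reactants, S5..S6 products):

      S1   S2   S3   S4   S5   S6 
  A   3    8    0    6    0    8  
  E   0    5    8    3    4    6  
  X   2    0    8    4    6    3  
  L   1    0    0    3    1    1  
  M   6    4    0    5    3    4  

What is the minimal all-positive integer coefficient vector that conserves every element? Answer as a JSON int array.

A: 2·3+3·8+4·0+3·6 = 48 | 5·0+6·8 = 48
E: 2·0+3·5+4·8+3·3 = 56 | 5·4+6·6 = 56
X: 2·2+3·0+4·8+3·4 = 48 | 5·6+6·3 = 48
L: 2·1+3·0+4·0+3·3 = 11 | 5·1+6·1 = 11
M: 2·6+3·4+4·0+3·5 = 39 | 5·3+6·4 = 39
gcd(2,3,4,3,5,6) = 1

Coefficients: [2, 3, 4, 3, 5, 6]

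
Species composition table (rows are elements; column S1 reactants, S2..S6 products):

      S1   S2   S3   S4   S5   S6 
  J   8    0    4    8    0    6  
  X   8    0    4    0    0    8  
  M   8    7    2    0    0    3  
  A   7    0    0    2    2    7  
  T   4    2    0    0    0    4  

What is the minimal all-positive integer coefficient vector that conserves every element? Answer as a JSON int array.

J: 6·8 = 48 | 4·0+4·4+1·8+6·0+4·6 = 48
X: 6·8 = 48 | 4·0+4·4+1·0+6·0+4·8 = 48
M: 6·8 = 48 | 4·7+4·2+1·0+6·0+4·3 = 48
A: 6·7 = 42 | 4·0+4·0+1·2+6·2+4·7 = 42
T: 6·4 = 24 | 4·2+4·0+1·0+6·0+4·4 = 24
gcd(6,4,4,1,6,4) = 1

Coefficients: [6, 4, 4, 1, 6, 4]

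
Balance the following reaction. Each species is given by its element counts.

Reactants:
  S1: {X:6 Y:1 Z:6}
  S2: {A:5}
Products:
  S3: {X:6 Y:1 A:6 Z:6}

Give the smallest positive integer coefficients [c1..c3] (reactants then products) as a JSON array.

Coefficients: [5, 6, 5]

X: 5·6+6·0 = 30 | 5·6 = 30
Y: 5·1+6·0 = 5 | 5·1 = 5
A: 5·0+6·5 = 30 | 5·6 = 30
Z: 5·6+6·0 = 30 | 5·6 = 30
gcd(5,6,5) = 1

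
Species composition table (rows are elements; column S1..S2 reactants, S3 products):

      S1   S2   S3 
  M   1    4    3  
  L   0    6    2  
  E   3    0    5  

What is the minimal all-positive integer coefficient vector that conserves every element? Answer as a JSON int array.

Coefficients: [5, 1, 3]

M: 5·1+1·4 = 9 | 3·3 = 9
L: 5·0+1·6 = 6 | 3·2 = 6
E: 5·3+1·0 = 15 | 3·5 = 15
gcd(5,1,3) = 1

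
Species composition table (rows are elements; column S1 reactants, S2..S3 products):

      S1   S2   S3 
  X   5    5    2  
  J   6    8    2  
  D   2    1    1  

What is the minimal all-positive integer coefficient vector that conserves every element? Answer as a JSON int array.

X: 3·5 = 15 | 1·5+5·2 = 15
J: 3·6 = 18 | 1·8+5·2 = 18
D: 3·2 = 6 | 1·1+5·1 = 6
gcd(3,1,5) = 1

Coefficients: [3, 1, 5]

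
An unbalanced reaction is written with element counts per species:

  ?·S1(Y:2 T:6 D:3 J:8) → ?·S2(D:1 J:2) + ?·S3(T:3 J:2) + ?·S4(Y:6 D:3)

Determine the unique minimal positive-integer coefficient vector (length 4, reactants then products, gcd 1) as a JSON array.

Y: 3·2 = 6 | 6·0+6·0+1·6 = 6
T: 3·6 = 18 | 6·0+6·3+1·0 = 18
D: 3·3 = 9 | 6·1+6·0+1·3 = 9
J: 3·8 = 24 | 6·2+6·2+1·0 = 24
gcd(3,6,6,1) = 1

Coefficients: [3, 6, 6, 1]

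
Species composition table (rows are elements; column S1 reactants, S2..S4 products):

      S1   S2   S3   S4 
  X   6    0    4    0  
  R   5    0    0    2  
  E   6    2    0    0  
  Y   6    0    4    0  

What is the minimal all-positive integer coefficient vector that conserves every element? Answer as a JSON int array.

Coefficients: [2, 6, 3, 5]

X: 2·6 = 12 | 6·0+3·4+5·0 = 12
R: 2·5 = 10 | 6·0+3·0+5·2 = 10
E: 2·6 = 12 | 6·2+3·0+5·0 = 12
Y: 2·6 = 12 | 6·0+3·4+5·0 = 12
gcd(2,6,3,5) = 1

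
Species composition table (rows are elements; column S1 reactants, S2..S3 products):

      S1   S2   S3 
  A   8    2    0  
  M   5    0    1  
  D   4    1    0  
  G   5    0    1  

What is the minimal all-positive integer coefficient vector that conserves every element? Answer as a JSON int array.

Coefficients: [1, 4, 5]

A: 1·8 = 8 | 4·2+5·0 = 8
M: 1·5 = 5 | 4·0+5·1 = 5
D: 1·4 = 4 | 4·1+5·0 = 4
G: 1·5 = 5 | 4·0+5·1 = 5
gcd(1,4,5) = 1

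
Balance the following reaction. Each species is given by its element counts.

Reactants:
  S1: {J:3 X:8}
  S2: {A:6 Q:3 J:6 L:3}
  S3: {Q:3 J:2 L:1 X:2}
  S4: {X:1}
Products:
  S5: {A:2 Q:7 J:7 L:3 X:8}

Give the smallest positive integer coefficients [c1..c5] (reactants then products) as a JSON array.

A: 1·0+1·6+6·0+4·0 = 6 | 3·2 = 6
Q: 1·0+1·3+6·3+4·0 = 21 | 3·7 = 21
J: 1·3+1·6+6·2+4·0 = 21 | 3·7 = 21
L: 1·0+1·3+6·1+4·0 = 9 | 3·3 = 9
X: 1·8+1·0+6·2+4·1 = 24 | 3·8 = 24
gcd(1,1,6,4,3) = 1

Coefficients: [1, 1, 6, 4, 3]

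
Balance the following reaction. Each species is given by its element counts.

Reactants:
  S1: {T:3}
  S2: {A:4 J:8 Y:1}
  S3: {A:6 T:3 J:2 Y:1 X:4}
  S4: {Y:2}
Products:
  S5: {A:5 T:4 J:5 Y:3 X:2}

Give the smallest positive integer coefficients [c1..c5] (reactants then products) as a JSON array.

A: 5·0+3·4+3·6+6·0 = 30 | 6·5 = 30
T: 5·3+3·0+3·3+6·0 = 24 | 6·4 = 24
J: 5·0+3·8+3·2+6·0 = 30 | 6·5 = 30
Y: 5·0+3·1+3·1+6·2 = 18 | 6·3 = 18
X: 5·0+3·0+3·4+6·0 = 12 | 6·2 = 12
gcd(5,3,3,6,6) = 1

Coefficients: [5, 3, 3, 6, 6]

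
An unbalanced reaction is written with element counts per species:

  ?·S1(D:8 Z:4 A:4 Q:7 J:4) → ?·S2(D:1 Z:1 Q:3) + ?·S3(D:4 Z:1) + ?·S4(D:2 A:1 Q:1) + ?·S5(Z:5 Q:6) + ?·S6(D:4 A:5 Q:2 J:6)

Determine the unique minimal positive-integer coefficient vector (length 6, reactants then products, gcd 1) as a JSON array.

D: 6·8 = 48 | 4·1+5·4+4·2+3·0+4·4 = 48
Z: 6·4 = 24 | 4·1+5·1+4·0+3·5+4·0 = 24
A: 6·4 = 24 | 4·0+5·0+4·1+3·0+4·5 = 24
Q: 6·7 = 42 | 4·3+5·0+4·1+3·6+4·2 = 42
J: 6·4 = 24 | 4·0+5·0+4·0+3·0+4·6 = 24
gcd(6,4,5,4,3,4) = 1

Coefficients: [6, 4, 5, 4, 3, 4]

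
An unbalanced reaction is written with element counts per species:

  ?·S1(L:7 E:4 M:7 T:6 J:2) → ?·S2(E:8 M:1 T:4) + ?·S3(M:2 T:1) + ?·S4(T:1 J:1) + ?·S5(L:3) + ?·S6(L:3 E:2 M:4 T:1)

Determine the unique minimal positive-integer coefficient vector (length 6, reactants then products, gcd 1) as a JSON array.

Coefficients: [3, 1, 6, 6, 5, 2]

L: 3·7 = 21 | 1·0+6·0+6·0+5·3+2·3 = 21
E: 3·4 = 12 | 1·8+6·0+6·0+5·0+2·2 = 12
M: 3·7 = 21 | 1·1+6·2+6·0+5·0+2·4 = 21
T: 3·6 = 18 | 1·4+6·1+6·1+5·0+2·1 = 18
J: 3·2 = 6 | 1·0+6·0+6·1+5·0+2·0 = 6
gcd(3,1,6,6,5,2) = 1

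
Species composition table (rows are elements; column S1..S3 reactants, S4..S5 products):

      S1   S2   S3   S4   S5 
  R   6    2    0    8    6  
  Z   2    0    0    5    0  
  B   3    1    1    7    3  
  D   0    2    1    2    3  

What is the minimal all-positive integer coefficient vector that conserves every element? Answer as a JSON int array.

Coefficients: [5, 5, 6, 2, 4]

R: 5·6+5·2+6·0 = 40 | 2·8+4·6 = 40
Z: 5·2+5·0+6·0 = 10 | 2·5+4·0 = 10
B: 5·3+5·1+6·1 = 26 | 2·7+4·3 = 26
D: 5·0+5·2+6·1 = 16 | 2·2+4·3 = 16
gcd(5,5,6,2,4) = 1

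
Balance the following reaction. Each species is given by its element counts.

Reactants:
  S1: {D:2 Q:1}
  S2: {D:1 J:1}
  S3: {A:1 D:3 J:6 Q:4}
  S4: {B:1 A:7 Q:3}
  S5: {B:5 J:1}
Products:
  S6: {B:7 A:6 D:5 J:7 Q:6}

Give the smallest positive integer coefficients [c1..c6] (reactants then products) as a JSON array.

B: 3·0+5·0+3·0+3·1+5·5 = 28 | 4·7 = 28
A: 3·0+5·0+3·1+3·7+5·0 = 24 | 4·6 = 24
D: 3·2+5·1+3·3+3·0+5·0 = 20 | 4·5 = 20
J: 3·0+5·1+3·6+3·0+5·1 = 28 | 4·7 = 28
Q: 3·1+5·0+3·4+3·3+5·0 = 24 | 4·6 = 24
gcd(3,5,3,3,5,4) = 1

Coefficients: [3, 5, 3, 3, 5, 4]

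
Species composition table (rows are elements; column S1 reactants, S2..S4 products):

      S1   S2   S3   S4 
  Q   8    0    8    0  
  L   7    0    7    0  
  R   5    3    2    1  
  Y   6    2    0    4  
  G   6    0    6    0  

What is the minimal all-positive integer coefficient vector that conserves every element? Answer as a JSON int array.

Q: 5·8 = 40 | 3·0+5·8+6·0 = 40
L: 5·7 = 35 | 3·0+5·7+6·0 = 35
R: 5·5 = 25 | 3·3+5·2+6·1 = 25
Y: 5·6 = 30 | 3·2+5·0+6·4 = 30
G: 5·6 = 30 | 3·0+5·6+6·0 = 30
gcd(5,3,5,6) = 1

Coefficients: [5, 3, 5, 6]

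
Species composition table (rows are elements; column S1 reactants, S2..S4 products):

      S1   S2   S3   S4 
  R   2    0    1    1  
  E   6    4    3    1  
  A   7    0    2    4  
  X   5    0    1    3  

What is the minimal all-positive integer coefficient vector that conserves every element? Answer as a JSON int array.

R: 4·2 = 8 | 3·0+2·1+6·1 = 8
E: 4·6 = 24 | 3·4+2·3+6·1 = 24
A: 4·7 = 28 | 3·0+2·2+6·4 = 28
X: 4·5 = 20 | 3·0+2·1+6·3 = 20
gcd(4,3,2,6) = 1

Coefficients: [4, 3, 2, 6]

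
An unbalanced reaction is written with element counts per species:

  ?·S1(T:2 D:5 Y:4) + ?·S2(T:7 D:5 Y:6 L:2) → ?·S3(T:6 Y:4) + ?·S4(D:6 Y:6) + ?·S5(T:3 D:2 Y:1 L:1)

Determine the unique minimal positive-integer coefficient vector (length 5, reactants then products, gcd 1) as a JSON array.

T: 2·2+2·7 = 18 | 1·6+2·0+4·3 = 18
D: 2·5+2·5 = 20 | 1·0+2·6+4·2 = 20
Y: 2·4+2·6 = 20 | 1·4+2·6+4·1 = 20
L: 2·0+2·2 = 4 | 1·0+2·0+4·1 = 4
gcd(2,2,1,2,4) = 1

Coefficients: [2, 2, 1, 2, 4]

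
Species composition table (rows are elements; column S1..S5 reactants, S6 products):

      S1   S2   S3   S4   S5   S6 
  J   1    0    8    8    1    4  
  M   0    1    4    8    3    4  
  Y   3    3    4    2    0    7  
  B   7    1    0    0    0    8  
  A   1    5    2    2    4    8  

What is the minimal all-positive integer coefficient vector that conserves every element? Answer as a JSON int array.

J: 6·1+6·0+1·8+1·8+2·1 = 24 | 6·4 = 24
M: 6·0+6·1+1·4+1·8+2·3 = 24 | 6·4 = 24
Y: 6·3+6·3+1·4+1·2+2·0 = 42 | 6·7 = 42
B: 6·7+6·1+1·0+1·0+2·0 = 48 | 6·8 = 48
A: 6·1+6·5+1·2+1·2+2·4 = 48 | 6·8 = 48
gcd(6,6,1,1,2,6) = 1

Coefficients: [6, 6, 1, 1, 2, 6]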